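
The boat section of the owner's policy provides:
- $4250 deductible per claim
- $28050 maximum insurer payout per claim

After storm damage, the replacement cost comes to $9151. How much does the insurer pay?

After the deductible, $9151 − $4250 = $4901 remains.
That's under the $28050 cap, so the insurer reimburses the full $4901.

$4901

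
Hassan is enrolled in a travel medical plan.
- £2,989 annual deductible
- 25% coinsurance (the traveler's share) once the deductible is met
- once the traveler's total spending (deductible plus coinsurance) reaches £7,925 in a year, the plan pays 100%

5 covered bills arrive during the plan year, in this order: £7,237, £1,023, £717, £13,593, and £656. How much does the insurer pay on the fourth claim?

£10,194.75

Claim 1 — £7,237: £2,989 to deductible, leaving £4,248; traveler's 25% is £1,062. Traveler pays £4,051; OOP now £4,051. Plan pays £7,237 − £4,051 = £3,186.
Claim 2 — £1,023: deductible met; 25% of £1,023 = £255.75. Traveler pays £255.75; OOP now £4,306.75. Insurer: £1,023 − £255.75 = £767.25.
Claim 3 — £717: 25% coinsurance on £717 = £179.25. Traveler owes £179.25 (running OOP £4,486). Plan pays £717 − £179.25 = £537.75.
Claim 4 — £13,593: deductible already satisfied, so traveler's share is 25% × £13,593 = £3,398.25. Cost to traveler: £3,398.25. OOP to date £7,884.25. Plan pays £13,593 − £3,398.25 = £10,194.75.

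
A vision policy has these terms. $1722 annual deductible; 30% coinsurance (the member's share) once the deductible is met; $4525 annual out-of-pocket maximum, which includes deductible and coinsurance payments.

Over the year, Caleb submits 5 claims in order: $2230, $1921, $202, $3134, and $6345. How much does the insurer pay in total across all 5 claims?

Claim 1 ($2230): deductible takes $1722, $508 remains; 30% of $508 = $152.40. Cost to member: $1874.40. OOP to date $1874.40. Insurer: $2230 − $1874.40 = $355.60.
Claim 2 ($1921): deductible already satisfied, so member's share is 30% × $1921 = $576.30. Member pays $576.30; OOP now $2450.70. Insurer: $1921 − $576.30 = $1344.70.
Claim 3 ($202): deductible already satisfied, so member's share is 30% × $202 = $60.60. Cost to member: $60.60. OOP to date $2511.30. Plan pays $202 − $60.60 = $141.40.
Claim 4 ($3134): deductible already satisfied, so member's share is 30% × $3134 = $940.20. Member owes $940.20 (running OOP $3451.50). Plan pays $3134 − $940.20 = $2193.80.
Claim 5 ($6345): deductible already satisfied, so member's share is 30% × $6345 = $1903.50. That would push OOP to $5355, over the $4525 cap, so member pays $4525 − $3451.50 = $1073.50. Insurer: $6345 − $1073.50 = $5271.50.
Insurer total: $355.60 + $1344.70 + $141.40 + $2193.80 + $5271.50 = $9307.

$9307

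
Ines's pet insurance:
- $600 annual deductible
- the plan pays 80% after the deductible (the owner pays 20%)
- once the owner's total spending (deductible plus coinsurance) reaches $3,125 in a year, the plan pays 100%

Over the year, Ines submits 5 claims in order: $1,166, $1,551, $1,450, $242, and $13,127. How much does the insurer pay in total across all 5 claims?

Claim 1 — $1,166: $600 to deductible, leaving $566; 20% of $566 = $113.20. Owner owes $713.20 (running OOP $713.20). Plan pays $1,166 − $713.20 = $452.80.
Claim 2 — $1,551: 20% coinsurance on $1,551 = $310.20. Owner pays $310.20; OOP now $1,023.40. Insurer: $1,551 − $310.20 = $1,240.80.
Claim 3 — $1,450: deductible already satisfied, so owner's share is 20% × $1,450 = $290. Cost to owner: $290. OOP to date $1,313.40. Plan pays $1,450 − $290 = $1,160.
Claim 4 — $242: deductible already satisfied, so owner's share is 20% × $242 = $48.40. Owner pays $48.40; OOP now $1,361.80. Plan pays $242 − $48.40 = $193.60.
Claim 5 — $13,127: 20% coinsurance on $13,127 = $2,625.40. That would push OOP to $3,987.20, over the $3,125 cap, so owner pays $3,125 − $1,361.80 = $1,763.20. Insurer: $13,127 − $1,763.20 = $11,363.80.
Insurer total = bills − owner's total = $17,536 − $3,125 = $14,411.

$14,411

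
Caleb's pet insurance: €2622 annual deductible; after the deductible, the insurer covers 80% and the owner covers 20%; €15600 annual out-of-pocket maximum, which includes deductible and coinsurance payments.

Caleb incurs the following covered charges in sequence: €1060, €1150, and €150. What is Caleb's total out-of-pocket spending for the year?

#1 (€1060): entire amount goes to the deductible. Owner pays €1060; OOP now €1060.
#2 (€1150): entire amount goes to the deductible. Owner owes €1150 (running OOP €2210).
#3 (€150): entire amount goes to the deductible. Owner pays €150; OOP now €2360.
Total paid by the owner: €1060 + €1150 + €150 = €2360.

€2360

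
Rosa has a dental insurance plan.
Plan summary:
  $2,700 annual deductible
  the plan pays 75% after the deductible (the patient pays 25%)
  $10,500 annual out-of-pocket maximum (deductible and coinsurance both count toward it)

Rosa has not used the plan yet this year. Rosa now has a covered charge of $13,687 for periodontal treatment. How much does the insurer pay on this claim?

The full $2,700 deductible is still open; $2,700 of this bill applies to it.
After the $2,700 deductible portion, $13,687 − $2,700 = $10,987 is subject to coinsurance.
Patient's 25% share of $10,987 is $2,746.75.
Patient responsibility before any cap: $2,700 + $2,746.75 = $5,446.75.
Total out-of-pocket so far would be $0 + $5,446.75 = $5,446.75, below the $10,500 cap — no reduction.
The insurer covers the remainder: $13,687 − $5,446.75 = $8,240.25.

$8,240.25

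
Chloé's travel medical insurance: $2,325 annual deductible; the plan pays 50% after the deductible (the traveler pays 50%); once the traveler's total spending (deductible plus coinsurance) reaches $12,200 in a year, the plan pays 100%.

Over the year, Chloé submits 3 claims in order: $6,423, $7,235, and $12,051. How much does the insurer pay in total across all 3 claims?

$13,509

#1 ($6,423): $2,325 to deductible, leaving $4,098; 50% of $4,098 = $2,049. Traveler owes $4,374 (running OOP $4,374). Plan pays $6,423 − $4,374 = $2,049.
#2 ($7,235): 50% coinsurance on $7,235 = $3,617.50. Traveler owes $3,617.50 (running OOP $7,991.50). Insurer: $7,235 − $3,617.50 = $3,617.50.
#3 ($12,051): deductible met; 50% of $12,051 = $6,025.50. That would push OOP to $14,017, over the $12,200 cap, so traveler pays $12,200 − $7,991.50 = $4,208.50. Plan pays $12,051 − $4,208.50 = $7,842.50.
Insurer total: $2,049 + $3,617.50 + $7,842.50 = $13,509.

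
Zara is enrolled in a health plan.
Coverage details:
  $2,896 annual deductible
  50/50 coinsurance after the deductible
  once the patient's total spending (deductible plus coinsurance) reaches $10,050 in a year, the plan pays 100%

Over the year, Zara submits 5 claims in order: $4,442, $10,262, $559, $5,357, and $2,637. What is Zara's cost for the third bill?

$279.50

Bill 1, $4,442: $2,896 finishes the deductible; $1,546 goes to coinsurance; patient's 50% is $773. Patient pays $3,669; OOP now $3,669.
Bill 2, $10,262: deductible already satisfied, so patient's share is 50% × $10,262 = $5,131. Cost to patient: $5,131. OOP to date $8,800.
Bill 3, $559: 50% coinsurance on $559 = $279.50. Patient owes $279.50 (running OOP $9,079.50).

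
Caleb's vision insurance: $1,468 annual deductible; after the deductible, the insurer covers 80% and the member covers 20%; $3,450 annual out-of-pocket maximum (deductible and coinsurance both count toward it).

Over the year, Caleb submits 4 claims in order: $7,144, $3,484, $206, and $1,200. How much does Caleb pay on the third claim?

Claim 1 ($7,144): $1,468 finishes the deductible; $5,676 goes to coinsurance; coinsurance $5,676 × 20% = $1,135.20. Member owes $2,603.20 (running OOP $2,603.20).
Claim 2 ($3,484): deductible already satisfied, so member's share is 20% × $3,484 = $696.80. Cost to member: $696.80. OOP to date $3,300.
Claim 3 ($206): 20% coinsurance on $206 = $41.20. Member pays $41.20; OOP now $3,341.20.

$41.20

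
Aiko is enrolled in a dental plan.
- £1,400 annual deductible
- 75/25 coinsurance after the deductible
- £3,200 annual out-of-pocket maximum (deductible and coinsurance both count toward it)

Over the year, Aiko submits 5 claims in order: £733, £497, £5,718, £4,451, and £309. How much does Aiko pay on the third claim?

Bill 1, £733: fully absorbed by the deductible. Cost to patient: £733. OOP to date £733.
Bill 2, £497: all of it applies to the deductible. Cost to patient: £497. OOP to date £1,230.
Bill 3, £5,718: £170 to deductible, leaving £5,548; 25% of £5,548 = £1,387. Cost to patient: £1,557. OOP to date £2,787.

£1,557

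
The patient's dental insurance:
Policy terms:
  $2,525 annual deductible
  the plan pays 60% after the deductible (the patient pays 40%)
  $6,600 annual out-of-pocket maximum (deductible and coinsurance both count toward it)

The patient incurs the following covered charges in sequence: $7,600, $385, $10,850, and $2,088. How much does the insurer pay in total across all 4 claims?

#1 ($7,600): deductible takes $2,525, $5,075 remains; patient's 40% is $2,030. Cost to patient: $4,555. OOP to date $4,555. Plan pays $7,600 − $4,555 = $3,045.
#2 ($385): deductible met; 40% of $385 = $154. Cost to patient: $154. OOP to date $4,709. Plan pays $385 − $154 = $231.
#3 ($10,850): deductible met; 40% of $10,850 = $4,340. OOP would hit $9,049 > $6,600, so the cap limits the patient to $6,600 − $4,709 = $1,891. Plan pays $10,850 − $1,891 = $8,959.
#4 ($2,088): deductible met; 40% of $2,088 = $835.20. OOP would hit $7,435.20 > $6,600, so the cap limits the patient to $6,600 − $6,600 = $0. Plan pays $2,088 − $0 = $2,088.
Insurer total: $3,045 + $231 + $8,959 + $2,088 = $14,323.

$14,323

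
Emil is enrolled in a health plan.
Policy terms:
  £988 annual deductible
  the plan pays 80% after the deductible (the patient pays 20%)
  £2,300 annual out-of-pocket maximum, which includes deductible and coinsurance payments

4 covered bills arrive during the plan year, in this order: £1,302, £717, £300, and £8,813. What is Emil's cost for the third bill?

£60

Claim 1 — £1,302: deductible takes £988, £314 remains; coinsurance £314 × 20% = £62.80. Patient pays £1,050.80; OOP now £1,050.80.
Claim 2 — £717: deductible met; 20% of £717 = £143.40. Patient pays £143.40; OOP now £1,194.20.
Claim 3 — £300: deductible already satisfied, so patient's share is 20% × £300 = £60. Patient pays £60; OOP now £1,254.20.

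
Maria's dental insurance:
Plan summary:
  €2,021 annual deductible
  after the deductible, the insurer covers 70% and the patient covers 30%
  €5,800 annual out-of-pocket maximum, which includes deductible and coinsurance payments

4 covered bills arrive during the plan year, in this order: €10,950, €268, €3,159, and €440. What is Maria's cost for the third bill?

€947.70

Claim 1 — €10,950: €2,021 finishes the deductible; €8,929 goes to coinsurance; coinsurance €8,929 × 30% = €2,678.70. Patient pays €4,699.70; OOP now €4,699.70.
Claim 2 — €268: deductible already satisfied, so patient's share is 30% × €268 = €80.40. Patient pays €80.40; OOP now €4,780.10.
Claim 3 — €3,159: deductible met; 30% of €3,159 = €947.70. Patient pays €947.70; OOP now €5,727.80.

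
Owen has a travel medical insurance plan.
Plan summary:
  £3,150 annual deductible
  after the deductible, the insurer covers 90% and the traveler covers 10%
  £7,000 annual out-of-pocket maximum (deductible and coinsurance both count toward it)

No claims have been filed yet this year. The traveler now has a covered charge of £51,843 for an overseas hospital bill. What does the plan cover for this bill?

The full £3,150 deductible is still open; £3,150 of this bill applies to it.
The remaining £48,693 (= £51,843 − £3,150) moves to coinsurance.
Traveler's 10% share of £48,693 is £4,869.30.
That puts the traveler's cost at £3,150 + £4,869.30 = £8,019.30 before any cap.
Adding £8,019.30 to the £0 already spent would give £8,019.30, which exceeds the £7,000 cap; the traveler pays just £7,000 − £0 = £7,000.
The plan picks up £51,843 − £7,000 = £44,843.

£44,843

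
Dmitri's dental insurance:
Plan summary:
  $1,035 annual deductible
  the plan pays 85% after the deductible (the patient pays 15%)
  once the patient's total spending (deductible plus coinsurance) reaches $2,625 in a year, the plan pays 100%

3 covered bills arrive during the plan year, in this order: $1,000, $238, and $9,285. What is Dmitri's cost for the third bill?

#1 ($1,000): entire amount goes to the deductible. Cost to patient: $1,000. OOP to date $1,000.
#2 ($238): deductible takes $35, $203 remains; patient's 15% is $30.45. Cost to patient: $65.45. OOP to date $1,065.45.
#3 ($9,285): deductible met; 15% of $9,285 = $1,392.75. Cost to patient: $1,392.75. OOP to date $2,458.20.

$1,392.75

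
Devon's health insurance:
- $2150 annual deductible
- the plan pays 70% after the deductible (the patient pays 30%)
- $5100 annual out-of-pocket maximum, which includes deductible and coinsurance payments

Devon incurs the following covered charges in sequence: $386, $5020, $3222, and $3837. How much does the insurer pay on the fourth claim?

Claim 1 — $386: fully absorbed by the deductible. Patient owes $386 (running OOP $386). Plan pays $386 − $386 = $0.
Claim 2 — $5020: $1764 to deductible, leaving $3256; patient's 30% is $976.80. Cost to patient: $2740.80. OOP to date $3126.80. Plan pays $5020 − $2740.80 = $2279.20.
Claim 3 — $3222: deductible met; 30% of $3222 = $966.60. Patient owes $966.60 (running OOP $4093.40). Plan pays $3222 − $966.60 = $2255.40.
Claim 4 — $3837: 30% coinsurance on $3837 = $1151.10. Adding that to $4093.40 gives $5244.50, past the $5100 cap; patient pays only $5100 − $4093.40 = $1006.60. Plan pays $3837 − $1006.60 = $2830.40.

$2830.40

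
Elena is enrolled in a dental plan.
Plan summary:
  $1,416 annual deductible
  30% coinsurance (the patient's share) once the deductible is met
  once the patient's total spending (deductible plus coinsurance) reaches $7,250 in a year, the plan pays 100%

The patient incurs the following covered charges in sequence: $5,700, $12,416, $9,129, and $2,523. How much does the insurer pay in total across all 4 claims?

$22,518

Claim 1 ($5,700): $1,416 to deductible, leaving $4,284; 30% of $4,284 = $1,285.20. Cost to patient: $2,701.20. OOP to date $2,701.20. Plan pays $5,700 − $2,701.20 = $2,998.80.
Claim 2 ($12,416): deductible met; 30% of $12,416 = $3,724.80. Cost to patient: $3,724.80. OOP to date $6,426. Insurer: $12,416 − $3,724.80 = $8,691.20.
Claim 3 ($9,129): 30% coinsurance on $9,129 = $2,738.70. That would push OOP to $9,164.70, over the $7,250 cap, so patient pays $7,250 − $6,426 = $824. Insurer: $9,129 − $824 = $8,305.
Claim 4 ($2,523): deductible already satisfied, so patient's share is 30% × $2,523 = $756.90. Adding that to $7,250 gives $8,006.90, past the $7,250 cap; patient pays only $7,250 − $7,250 = $0. Plan pays $2,523 − $0 = $2,523.
Insurer total = bills − patient's total = $29,768 − $7,250 = $22,518.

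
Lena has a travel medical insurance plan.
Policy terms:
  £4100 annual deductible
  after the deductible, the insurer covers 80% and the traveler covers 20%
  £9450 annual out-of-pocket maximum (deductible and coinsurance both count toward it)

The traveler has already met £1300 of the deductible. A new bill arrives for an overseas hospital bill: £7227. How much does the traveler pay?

£3685.40

Remaining deductible: £4100 − £1300 = £2800.
That leaves £7227 − £2800 = £4427 for coinsurance.
Traveler's 20% share of £4427 is £885.40.
So the traveler owes £2800 + £885.40 = £3685.40 before any cap.
Total out-of-pocket so far would be £1300 + £3685.40 = £4985.40, below the £9450 cap — no reduction.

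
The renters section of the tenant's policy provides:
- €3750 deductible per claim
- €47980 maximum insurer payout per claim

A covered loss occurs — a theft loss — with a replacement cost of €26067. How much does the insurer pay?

Subtract the deductible: €26067 − €3750 = €22317.
€22317 is within the €47980 limit, so the insurer pays €22317.

€22317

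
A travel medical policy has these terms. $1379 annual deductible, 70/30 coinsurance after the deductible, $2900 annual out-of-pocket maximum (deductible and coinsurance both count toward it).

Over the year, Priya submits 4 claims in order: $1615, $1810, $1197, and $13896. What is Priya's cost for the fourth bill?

$548.10

Claim 1 ($1615): $1379 finishes the deductible; $236 goes to coinsurance; 30% of $236 = $70.80. Traveler owes $1449.80 (running OOP $1449.80).
Claim 2 ($1810): deductible met; 30% of $1810 = $543. Traveler owes $543 (running OOP $1992.80).
Claim 3 ($1197): deductible met; 30% of $1197 = $359.10. Traveler pays $359.10; OOP now $2351.90.
Claim 4 ($13896): 30% coinsurance on $13896 = $4168.80. OOP would hit $6520.70 > $2900, so the cap limits the traveler to $2900 − $2351.90 = $548.10.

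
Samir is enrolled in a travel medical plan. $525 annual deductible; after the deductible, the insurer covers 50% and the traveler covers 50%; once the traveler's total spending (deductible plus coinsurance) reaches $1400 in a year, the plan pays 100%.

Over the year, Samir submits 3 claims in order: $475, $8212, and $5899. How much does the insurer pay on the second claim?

Bill 1, $475: fully absorbed by the deductible. Traveler pays $475; OOP now $475. Plan pays $475 − $475 = $0.
Bill 2, $8212: $50 to deductible, leaving $8162; traveler's 50% is $4081. Together that's $50 + $4081 = $4131. OOP would hit $4606 > $1400, so the cap limits the traveler to $1400 − $475 = $925. Plan pays $8212 − $925 = $7287.

$7287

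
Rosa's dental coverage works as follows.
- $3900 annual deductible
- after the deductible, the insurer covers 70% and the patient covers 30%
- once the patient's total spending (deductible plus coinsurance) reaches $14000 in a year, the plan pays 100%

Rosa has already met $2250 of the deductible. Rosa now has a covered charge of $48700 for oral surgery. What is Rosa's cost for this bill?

$2250 of the $3900 deductible is already met, leaving $1650.
After the $1650 deductible portion, $48700 − $1650 = $47050 is subject to coinsurance.
Coinsurance: $47050 × 30% = $14115.
That puts the patient's cost at $1650 + $14115 = $15765 before any cap.
That would bring total out-of-pocket to $18015, past the $14000 cap. The patient is capped at $14000 − $2250 = $11750 on this claim.

$11750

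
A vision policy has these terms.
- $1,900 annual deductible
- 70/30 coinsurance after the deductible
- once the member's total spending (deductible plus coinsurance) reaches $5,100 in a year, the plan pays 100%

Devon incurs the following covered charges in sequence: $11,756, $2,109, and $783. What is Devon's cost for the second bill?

Bill 1, $11,756: $1,900 to deductible, leaving $9,856; coinsurance $9,856 × 30% = $2,956.80. Cost to member: $4,856.80. OOP to date $4,856.80.
Bill 2, $2,109: deductible met; 30% of $2,109 = $632.70. That would push OOP to $5,489.50, over the $5,100 cap, so member pays $5,100 − $4,856.80 = $243.20.

$243.20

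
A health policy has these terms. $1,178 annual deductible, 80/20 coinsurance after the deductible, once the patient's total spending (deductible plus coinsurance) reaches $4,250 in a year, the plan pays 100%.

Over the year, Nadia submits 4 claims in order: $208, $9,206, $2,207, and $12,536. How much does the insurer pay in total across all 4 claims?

#1 ($208): entire amount goes to the deductible. Patient pays $208; OOP now $208. Insurer: $208 − $208 = $0.
#2 ($9,206): deductible takes $970, $8,236 remains; 20% of $8,236 = $1,647.20. Patient owes $2,617.20 (running OOP $2,825.20). Insurer: $9,206 − $2,617.20 = $6,588.80.
#3 ($2,207): deductible met; 20% of $2,207 = $441.40. Patient pays $441.40; OOP now $3,266.60. Insurer: $2,207 − $441.40 = $1,765.60.
#4 ($12,536): deductible already satisfied, so patient's share is 20% × $12,536 = $2,507.20. OOP would hit $5,773.80 > $4,250, so the cap limits the patient to $4,250 − $3,266.60 = $983.40. Plan pays $12,536 − $983.40 = $11,552.60.
Insurer total: $0 + $6,588.80 + $1,765.60 + $11,552.60 = $19,907.

$19,907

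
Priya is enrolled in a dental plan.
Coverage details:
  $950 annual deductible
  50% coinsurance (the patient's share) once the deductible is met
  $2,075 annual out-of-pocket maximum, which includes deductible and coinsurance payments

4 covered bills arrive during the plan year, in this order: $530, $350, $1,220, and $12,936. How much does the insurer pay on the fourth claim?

$12,386

#1 ($530): all of it applies to the deductible. Patient pays $530; OOP now $530. Insurer: $530 − $530 = $0.
#2 ($350): all of it applies to the deductible. Patient pays $350; OOP now $880. Insurer: $350 − $350 = $0.
#3 ($1,220): $70 to deductible, leaving $1,150; coinsurance $1,150 × 50% = $575. Patient owes $645 (running OOP $1,525). Insurer: $1,220 − $645 = $575.
#4 ($12,936): deductible already satisfied, so patient's share is 50% × $12,936 = $6,468. OOP would hit $7,993 > $2,075, so the cap limits the patient to $2,075 − $1,525 = $550. Insurer: $12,936 − $550 = $12,386.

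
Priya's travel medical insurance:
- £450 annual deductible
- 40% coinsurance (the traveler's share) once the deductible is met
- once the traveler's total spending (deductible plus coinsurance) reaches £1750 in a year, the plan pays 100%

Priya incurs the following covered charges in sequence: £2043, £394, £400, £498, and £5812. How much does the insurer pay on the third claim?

#1 (£2043): £450 to deductible, leaving £1593; 40% of £1593 = £637.20. Traveler pays £1087.20; OOP now £1087.20. Insurer: £2043 − £1087.20 = £955.80.
#2 (£394): 40% coinsurance on £394 = £157.60. Traveler pays £157.60; OOP now £1244.80. Plan pays £394 − £157.60 = £236.40.
#3 (£400): deductible met; 40% of £400 = £160. Traveler pays £160; OOP now £1404.80. Insurer: £400 − £160 = £240.

£240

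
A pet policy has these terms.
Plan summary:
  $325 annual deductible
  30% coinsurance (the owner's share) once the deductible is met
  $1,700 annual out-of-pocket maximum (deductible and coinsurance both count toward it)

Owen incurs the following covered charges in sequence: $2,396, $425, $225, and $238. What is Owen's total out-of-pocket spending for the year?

Claim 1 — $2,396: deductible takes $325, $2,071 remains; coinsurance $2,071 × 30% = $621.30. Cost to owner: $946.30. OOP to date $946.30.
Claim 2 — $425: deductible met; 30% of $425 = $127.50. Owner owes $127.50 (running OOP $1,073.80).
Claim 3 — $225: 30% coinsurance on $225 = $67.50. Owner owes $67.50 (running OOP $1,141.30).
Claim 4 — $238: 30% coinsurance on $238 = $71.40. Cost to owner: $71.40. OOP to date $1,212.70.
Summing the owner's payments: $946.30 + $127.50 + $67.50 + $71.40 = $1,212.70.

$1,212.70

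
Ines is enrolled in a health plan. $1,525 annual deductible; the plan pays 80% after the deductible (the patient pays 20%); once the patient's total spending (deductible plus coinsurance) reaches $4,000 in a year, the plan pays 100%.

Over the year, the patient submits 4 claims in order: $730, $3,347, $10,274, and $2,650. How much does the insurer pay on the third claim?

$8,309.40

#1 ($730): fully absorbed by the deductible. Patient owes $730 (running OOP $730). Plan pays $730 − $730 = $0.
#2 ($3,347): $795 to deductible, leaving $2,552; coinsurance $2,552 × 20% = $510.40. Patient pays $1,305.40; OOP now $2,035.40. Insurer: $3,347 − $1,305.40 = $2,041.60.
#3 ($10,274): 20% coinsurance on $10,274 = $2,054.80. Adding that to $2,035.40 gives $4,090.20, past the $4,000 cap; patient pays only $4,000 − $2,035.40 = $1,964.60. Insurer: $10,274 − $1,964.60 = $8,309.40.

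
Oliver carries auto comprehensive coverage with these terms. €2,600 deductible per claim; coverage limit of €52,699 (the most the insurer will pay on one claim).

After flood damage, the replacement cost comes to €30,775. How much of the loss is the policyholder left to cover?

€2,600

Subtract the deductible: €30,775 − €2,600 = €28,175.
That's under the €52,699 cap, so the insurer reimburses the full €28,175.
The policyholder bears the rest of the original loss: €30,775 − €28,175 = €2,600.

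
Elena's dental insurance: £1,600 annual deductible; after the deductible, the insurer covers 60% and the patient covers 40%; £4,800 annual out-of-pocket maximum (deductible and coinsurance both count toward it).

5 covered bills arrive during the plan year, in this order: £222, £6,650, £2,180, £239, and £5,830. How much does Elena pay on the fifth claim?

#1 (£222): fully absorbed by the deductible. Patient pays £222; OOP now £222.
#2 (£6,650): £1,378 to deductible, leaving £5,272; patient's 40% is £2,108.80. Cost to patient: £3,486.80. OOP to date £3,708.80.
#3 (£2,180): 40% coinsurance on £2,180 = £872. Patient pays £872; OOP now £4,580.80.
#4 (£239): deductible already satisfied, so patient's share is 40% × £239 = £95.60. Cost to patient: £95.60. OOP to date £4,676.40.
#5 (£5,830): 40% coinsurance on £5,830 = £2,332. OOP would hit £7,008.40 > £4,800, so the cap limits the patient to £4,800 − £4,676.40 = £123.60.

£123.60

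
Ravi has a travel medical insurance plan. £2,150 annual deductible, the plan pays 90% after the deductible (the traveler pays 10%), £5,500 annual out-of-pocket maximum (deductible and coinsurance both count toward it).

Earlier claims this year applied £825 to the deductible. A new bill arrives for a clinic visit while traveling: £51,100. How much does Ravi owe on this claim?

Remaining deductible: £2,150 − £825 = £1,325.
After the £1,325 deductible portion, £51,100 − £1,325 = £49,775 is subject to coinsurance.
10% of £49,775 = £4,977.50 falls to the traveler.
Traveler responsibility before any cap: £1,325 + £4,977.50 = £6,302.50.
Year-to-date out-of-pocket would reach £825 + £6,302.50 = £7,127.50, above the £5,500 maximum, so the traveler pays only £5,500 − £825 = £4,675.

£4,675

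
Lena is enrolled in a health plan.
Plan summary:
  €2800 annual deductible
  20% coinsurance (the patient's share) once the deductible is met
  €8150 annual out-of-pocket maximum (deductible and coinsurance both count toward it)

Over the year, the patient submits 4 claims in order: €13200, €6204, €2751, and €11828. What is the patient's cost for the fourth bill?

#1 (€13200): deductible takes €2800, €10400 remains; 20% of €10400 = €2080. Patient pays €4880; OOP now €4880.
#2 (€6204): deductible met; 20% of €6204 = €1240.80. Patient owes €1240.80 (running OOP €6120.80).
#3 (€2751): deductible already satisfied, so patient's share is 20% × €2751 = €550.20. Patient owes €550.20 (running OOP €6671).
#4 (€11828): deductible already satisfied, so patient's share is 20% × €11828 = €2365.60. Adding that to €6671 gives €9036.60, past the €8150 cap; patient pays only €8150 − €6671 = €1479.

€1479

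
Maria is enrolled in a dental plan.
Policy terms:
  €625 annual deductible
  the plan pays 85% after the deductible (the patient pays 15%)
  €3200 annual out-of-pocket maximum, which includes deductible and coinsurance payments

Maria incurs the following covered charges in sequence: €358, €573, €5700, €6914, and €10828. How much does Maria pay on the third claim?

Claim 1 — €358: all of it applies to the deductible. Patient owes €358 (running OOP €358).
Claim 2 — €573: deductible takes €267, €306 remains; 15% of €306 = €45.90. Cost to patient: €312.90. OOP to date €670.90.
Claim 3 — €5700: 15% coinsurance on €5700 = €855. Patient pays €855; OOP now €1525.90.

€855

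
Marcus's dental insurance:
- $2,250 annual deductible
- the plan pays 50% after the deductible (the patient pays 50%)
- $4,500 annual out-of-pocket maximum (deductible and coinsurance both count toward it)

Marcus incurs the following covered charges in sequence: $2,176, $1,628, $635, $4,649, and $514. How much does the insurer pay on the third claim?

$317.50

Bill 1, $2,176: fully absorbed by the deductible. Cost to patient: $2,176. OOP to date $2,176. Insurer: $2,176 − $2,176 = $0.
Bill 2, $1,628: $74 finishes the deductible; $1,554 goes to coinsurance; coinsurance $1,554 × 50% = $777. Patient pays $851; OOP now $3,027. Insurer: $1,628 − $851 = $777.
Bill 3, $635: deductible met; 50% of $635 = $317.50. Patient pays $317.50; OOP now $3,344.50. Plan pays $635 − $317.50 = $317.50.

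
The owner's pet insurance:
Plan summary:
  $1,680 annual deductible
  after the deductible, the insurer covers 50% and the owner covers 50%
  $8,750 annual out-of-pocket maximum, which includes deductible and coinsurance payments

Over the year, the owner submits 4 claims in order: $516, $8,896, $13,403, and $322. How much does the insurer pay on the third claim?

#1 ($516): all of it applies to the deductible. Owner owes $516 (running OOP $516). Plan pays $516 − $516 = $0.
#2 ($8,896): deductible takes $1,164, $7,732 remains; coinsurance $7,732 × 50% = $3,866. Owner owes $5,030 (running OOP $5,546). Insurer: $8,896 − $5,030 = $3,866.
#3 ($13,403): 50% coinsurance on $13,403 = $6,701.50. Adding that to $5,546 gives $12,247.50, past the $8,750 cap; owner pays only $8,750 − $5,546 = $3,204. Plan pays $13,403 − $3,204 = $10,199.

$10,199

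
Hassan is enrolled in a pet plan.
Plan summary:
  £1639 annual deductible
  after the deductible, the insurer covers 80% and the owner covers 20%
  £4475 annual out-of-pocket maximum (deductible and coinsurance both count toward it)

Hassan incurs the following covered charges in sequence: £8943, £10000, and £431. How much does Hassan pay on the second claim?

£1375.20

Claim 1 — £8943: £1639 finishes the deductible; £7304 goes to coinsurance; 20% of £7304 = £1460.80. Owner owes £3099.80 (running OOP £3099.80).
Claim 2 — £10000: 20% coinsurance on £10000 = £2000. That would push OOP to £5099.80, over the £4475 cap, so owner pays £4475 − £3099.80 = £1375.20.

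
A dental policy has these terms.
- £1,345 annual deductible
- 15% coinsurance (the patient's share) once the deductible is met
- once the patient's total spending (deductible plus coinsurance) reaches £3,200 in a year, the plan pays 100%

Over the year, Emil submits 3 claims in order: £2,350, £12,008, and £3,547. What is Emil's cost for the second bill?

#1 (£2,350): deductible takes £1,345, £1,005 remains; patient's 15% is £150.75. Patient owes £1,495.75 (running OOP £1,495.75).
#2 (£12,008): deductible already satisfied, so patient's share is 15% × £12,008 = £1,801.20. Adding that to £1,495.75 gives £3,296.95, past the £3,200 cap; patient pays only £3,200 − £1,495.75 = £1,704.25.

£1,704.25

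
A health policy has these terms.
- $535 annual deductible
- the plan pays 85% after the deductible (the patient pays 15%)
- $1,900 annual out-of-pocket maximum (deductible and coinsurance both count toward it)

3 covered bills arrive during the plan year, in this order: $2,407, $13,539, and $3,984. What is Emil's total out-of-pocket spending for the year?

$1,900

Claim 1 ($2,407): $535 to deductible, leaving $1,872; coinsurance $1,872 × 15% = $280.80. Cost to patient: $815.80. OOP to date $815.80.
Claim 2 ($13,539): deductible already satisfied, so patient's share is 15% × $13,539 = $2,030.85. OOP would hit $2,846.65 > $1,900, so the cap limits the patient to $1,900 − $815.80 = $1,084.20.
Claim 3 ($3,984): deductible met; 15% of $3,984 = $597.60. That would push OOP to $2,497.60, over the $1,900 cap, so patient pays $1,900 − $1,900 = $0.
Total paid by the patient: $815.80 + $1,084.20 + $0 = $1,900.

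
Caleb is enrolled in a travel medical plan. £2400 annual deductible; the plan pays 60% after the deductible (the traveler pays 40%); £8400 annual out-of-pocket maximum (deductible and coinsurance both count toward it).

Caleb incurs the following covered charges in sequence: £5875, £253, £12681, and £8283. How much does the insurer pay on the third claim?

£8172.20

Claim 1 — £5875: deductible takes £2400, £3475 remains; traveler's 40% is £1390. Cost to traveler: £3790. OOP to date £3790. Plan pays £5875 − £3790 = £2085.
Claim 2 — £253: deductible met; 40% of £253 = £101.20. Cost to traveler: £101.20. OOP to date £3891.20. Plan pays £253 − £101.20 = £151.80.
Claim 3 — £12681: 40% coinsurance on £12681 = £5072.40. OOP would hit £8963.60 > £8400, so the cap limits the traveler to £8400 − £3891.20 = £4508.80. Plan pays £12681 − £4508.80 = £8172.20.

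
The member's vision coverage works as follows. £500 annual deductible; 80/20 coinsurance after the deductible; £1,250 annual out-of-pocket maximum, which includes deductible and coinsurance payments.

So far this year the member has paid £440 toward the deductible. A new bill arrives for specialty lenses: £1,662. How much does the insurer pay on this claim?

£1,281.60

£440 of the £500 deductible is already met, leaving £60.
The remaining £1,602 (= £1,662 − £60) moves to coinsurance.
Coinsurance: £1,602 × 20% = £320.40.
So the member owes £60 + £320.40 = £380.40 before any cap.
Cumulative spending £440 + £380.40 = £820.40 stays under the £1,250 maximum.
The insurer covers the remainder: £1,662 − £380.40 = £1,281.60.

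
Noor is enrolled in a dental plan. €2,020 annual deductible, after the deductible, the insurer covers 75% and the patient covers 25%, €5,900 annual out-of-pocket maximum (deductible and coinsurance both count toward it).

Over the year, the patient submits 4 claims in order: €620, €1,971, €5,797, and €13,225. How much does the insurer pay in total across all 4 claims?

Claim 1 — €620: all of it applies to the deductible. Patient owes €620 (running OOP €620). Plan pays €620 − €620 = €0.
Claim 2 — €1,971: deductible takes €1,400, €571 remains; patient's 25% is €142.75. Patient owes €1,542.75 (running OOP €2,162.75). Plan pays €1,971 − €1,542.75 = €428.25.
Claim 3 — €5,797: deductible met; 25% of €5,797 = €1,449.25. Patient pays €1,449.25; OOP now €3,612. Insurer: €5,797 − €1,449.25 = €4,347.75.
Claim 4 — €13,225: 25% coinsurance on €13,225 = €3,306.25. Adding that to €3,612 gives €6,918.25, past the €5,900 cap; patient pays only €5,900 − €3,612 = €2,288. Insurer: €13,225 − €2,288 = €10,937.
Insurer total: €0 + €428.25 + €4,347.75 + €10,937 = €15,713.

€15,713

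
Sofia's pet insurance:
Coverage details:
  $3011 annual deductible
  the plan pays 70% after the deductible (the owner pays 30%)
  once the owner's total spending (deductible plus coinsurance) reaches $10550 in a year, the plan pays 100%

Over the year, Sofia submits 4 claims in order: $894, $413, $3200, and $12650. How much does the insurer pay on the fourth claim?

$8855

Bill 1, $894: all of it applies to the deductible. Owner pays $894; OOP now $894. Insurer: $894 − $894 = $0.
Bill 2, $413: entire amount goes to the deductible. Cost to owner: $413. OOP to date $1307. Plan pays $413 − $413 = $0.
Bill 3, $3200: $1704 to deductible, leaving $1496; coinsurance $1496 × 30% = $448.80. Owner pays $2152.80; OOP now $3459.80. Insurer: $3200 − $2152.80 = $1047.20.
Bill 4, $12650: deductible already satisfied, so owner's share is 30% × $12650 = $3795. Owner pays $3795; OOP now $7254.80. Plan pays $12650 − $3795 = $8855.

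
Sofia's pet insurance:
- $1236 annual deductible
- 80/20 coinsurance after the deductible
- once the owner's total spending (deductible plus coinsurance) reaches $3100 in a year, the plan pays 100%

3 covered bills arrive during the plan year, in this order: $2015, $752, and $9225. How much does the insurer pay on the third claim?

Claim 1 — $2015: $1236 finishes the deductible; $779 goes to coinsurance; 20% of $779 = $155.80. Owner owes $1391.80 (running OOP $1391.80). Plan pays $2015 − $1391.80 = $623.20.
Claim 2 — $752: deductible met; 20% of $752 = $150.40. Owner owes $150.40 (running OOP $1542.20). Plan pays $752 − $150.40 = $601.60.
Claim 3 — $9225: deductible met; 20% of $9225 = $1845. That would push OOP to $3387.20, over the $3100 cap, so owner pays $3100 − $1542.20 = $1557.80. Insurer: $9225 − $1557.80 = $7667.20.

$7667.20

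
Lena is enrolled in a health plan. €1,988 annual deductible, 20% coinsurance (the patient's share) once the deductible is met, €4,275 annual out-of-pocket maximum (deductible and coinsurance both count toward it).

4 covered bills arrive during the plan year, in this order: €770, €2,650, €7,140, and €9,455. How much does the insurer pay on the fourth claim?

€8,882.40

Claim 1 (€770): fully absorbed by the deductible. Cost to patient: €770. OOP to date €770. Insurer: €770 − €770 = €0.
Claim 2 (€2,650): €1,218 to deductible, leaving €1,432; coinsurance €1,432 × 20% = €286.40. Cost to patient: €1,504.40. OOP to date €2,274.40. Plan pays €2,650 − €1,504.40 = €1,145.60.
Claim 3 (€7,140): 20% coinsurance on €7,140 = €1,428. Patient pays €1,428; OOP now €3,702.40. Insurer: €7,140 − €1,428 = €5,712.
Claim 4 (€9,455): deductible met; 20% of €9,455 = €1,891. OOP would hit €5,593.40 > €4,275, so the cap limits the patient to €4,275 − €3,702.40 = €572.60. Plan pays €9,455 − €572.60 = €8,882.40.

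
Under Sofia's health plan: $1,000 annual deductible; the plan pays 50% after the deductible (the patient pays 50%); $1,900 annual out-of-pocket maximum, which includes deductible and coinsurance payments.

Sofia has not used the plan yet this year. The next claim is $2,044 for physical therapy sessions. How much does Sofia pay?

Deductible not yet touched, so the first $1,000 of the bill goes to the deductible.
The remaining $1,044 (= $2,044 − $1,000) moves to coinsurance.
Coinsurance: $1,044 × 50% = $522.
That puts the patient's cost at $1,000 + $522 = $1,522 before any cap.
Cumulative spending $0 + $1,522 = $1,522 stays under the $1,900 maximum.

$1,522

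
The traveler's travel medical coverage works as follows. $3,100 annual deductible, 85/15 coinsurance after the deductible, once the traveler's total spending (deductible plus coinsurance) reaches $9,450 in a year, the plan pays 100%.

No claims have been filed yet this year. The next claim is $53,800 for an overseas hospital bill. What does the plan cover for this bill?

The full $3,100 deductible is still open; $3,100 of this bill applies to it.
After the $3,100 deductible portion, $53,800 − $3,100 = $50,700 is subject to coinsurance.
15% of $50,700 = $7,605 falls to the traveler.
That puts the traveler's cost at $3,100 + $7,605 = $10,705 before any cap.
Adding $10,705 to the $0 already spent would give $10,705, which exceeds the $9,450 cap; the traveler pays just $9,450 − $0 = $9,450.
Insurer pays the balance: $53,800 − $9,450 = $44,350.

$44,350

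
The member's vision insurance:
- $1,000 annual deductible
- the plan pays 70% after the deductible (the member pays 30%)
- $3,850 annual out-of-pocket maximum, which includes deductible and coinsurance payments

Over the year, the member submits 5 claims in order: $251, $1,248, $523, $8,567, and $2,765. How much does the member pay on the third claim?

Claim 1 — $251: all of it applies to the deductible. Member owes $251 (running OOP $251).
Claim 2 — $1,248: deductible takes $749, $499 remains; member's 30% is $149.70. Member pays $898.70; OOP now $1,149.70.
Claim 3 — $523: deductible already satisfied, so member's share is 30% × $523 = $156.90. Member owes $156.90 (running OOP $1,306.60).

$156.90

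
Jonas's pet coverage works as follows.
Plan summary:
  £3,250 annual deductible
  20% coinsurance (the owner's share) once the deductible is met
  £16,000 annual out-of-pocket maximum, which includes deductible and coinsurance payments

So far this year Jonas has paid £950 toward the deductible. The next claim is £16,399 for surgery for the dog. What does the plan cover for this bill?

£11,279.20

£950 of the £3,250 deductible is already met, leaving £2,300.
After the £2,300 deductible portion, £16,399 − £2,300 = £14,099 is subject to coinsurance.
20% of £14,099 = £2,819.80 falls to the owner.
Owner responsibility before any cap: £2,300 + £2,819.80 = £5,119.80.
Cumulative spending £950 + £5,119.80 = £6,069.80 stays under the £16,000 maximum.
Insurer pays the balance: £16,399 − £5,119.80 = £11,279.20.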